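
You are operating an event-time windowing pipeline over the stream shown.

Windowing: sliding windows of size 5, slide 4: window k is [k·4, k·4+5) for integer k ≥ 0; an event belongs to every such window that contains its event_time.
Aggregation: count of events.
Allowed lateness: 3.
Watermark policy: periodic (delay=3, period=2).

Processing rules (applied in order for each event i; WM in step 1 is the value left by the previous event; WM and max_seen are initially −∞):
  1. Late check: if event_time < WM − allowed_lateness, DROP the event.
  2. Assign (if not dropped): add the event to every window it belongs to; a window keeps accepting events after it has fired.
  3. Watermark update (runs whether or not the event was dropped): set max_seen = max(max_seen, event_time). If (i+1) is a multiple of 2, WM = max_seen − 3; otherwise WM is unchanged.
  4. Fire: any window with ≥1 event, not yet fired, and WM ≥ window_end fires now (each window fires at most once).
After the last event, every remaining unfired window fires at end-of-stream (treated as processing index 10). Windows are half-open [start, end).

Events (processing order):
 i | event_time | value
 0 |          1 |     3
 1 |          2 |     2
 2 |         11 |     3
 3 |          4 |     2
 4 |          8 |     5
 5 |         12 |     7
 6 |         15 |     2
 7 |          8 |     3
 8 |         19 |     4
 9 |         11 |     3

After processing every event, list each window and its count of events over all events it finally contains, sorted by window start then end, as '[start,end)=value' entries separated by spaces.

[0,5)=3 [4,9)=3 [8,13)=5 [12,17)=2 [16,21)=1

i=0 t=1 v=3: → [0,5); WM=−∞
i=1 t=2 v=2: → [0,5); WM=-1
i=2 t=11 v=3: → [8,13); WM=-1
i=3 t=4 v=2: → [4,9),[0,5); WM=8; [0,5) fires=3
i=4 t=8 v=5: → [8,13),[4,9); WM=8
i=5 t=12 v=7: → [12,17),[8,13); WM=9; [4,9) fires=2
i=6 t=15 v=2: → [12,17); WM=9
i=7 t=8 v=3: → [8,13),[4,9); WM=12
i=8 t=19 v=4: → [16,21); WM=12
i=9 t=11 v=3: → [8,13); WM=16; [8,13) fires=5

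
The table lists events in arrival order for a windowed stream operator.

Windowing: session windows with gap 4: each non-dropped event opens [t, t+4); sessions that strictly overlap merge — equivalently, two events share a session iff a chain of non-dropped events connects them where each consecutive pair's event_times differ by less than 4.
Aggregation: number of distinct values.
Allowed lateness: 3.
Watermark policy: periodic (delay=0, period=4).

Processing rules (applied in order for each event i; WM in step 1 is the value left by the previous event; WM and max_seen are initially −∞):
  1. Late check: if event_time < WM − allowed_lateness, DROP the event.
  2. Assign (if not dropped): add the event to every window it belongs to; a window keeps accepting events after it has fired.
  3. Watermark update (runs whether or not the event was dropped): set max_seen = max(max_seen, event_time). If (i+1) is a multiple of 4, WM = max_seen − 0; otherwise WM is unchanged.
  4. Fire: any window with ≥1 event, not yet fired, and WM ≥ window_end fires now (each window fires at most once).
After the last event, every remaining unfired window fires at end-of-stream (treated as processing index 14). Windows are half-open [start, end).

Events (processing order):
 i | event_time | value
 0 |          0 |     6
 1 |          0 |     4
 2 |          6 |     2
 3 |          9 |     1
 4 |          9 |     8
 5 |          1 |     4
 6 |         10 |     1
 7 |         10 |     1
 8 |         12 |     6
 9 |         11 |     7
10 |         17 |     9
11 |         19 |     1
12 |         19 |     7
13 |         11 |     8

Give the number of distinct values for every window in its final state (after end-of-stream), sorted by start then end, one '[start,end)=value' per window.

[0,4)=2 [6,16)=5 [17,23)=3

i=0 t=0 v=6: → [0,4); WM=−∞
i=1 t=0 v=4: → [0,4); WM=−∞
i=2 t=6 v=2: → [6,10); WM=−∞
i=3 t=9 v=1: → [6,13); WM=9
i=4 t=9 v=8: → [6,13); WM=9
i=5 t=1 v=4: DROP (t<9-3); WM=9
i=6 t=10 v=1: → [6,14); WM=9
i=7 t=10 v=1: → [6,14); WM=10
i=8 t=12 v=6: → [6,16); WM=10
i=9 t=11 v=7: → [6,16); WM=10
i=10 t=17 v=9: → [17,21); WM=10
i=11 t=19 v=1: → [17,23); WM=19
i=12 t=19 v=7: → [17,23); WM=19
i=13 t=11 v=8: DROP (t<19-3); WM=19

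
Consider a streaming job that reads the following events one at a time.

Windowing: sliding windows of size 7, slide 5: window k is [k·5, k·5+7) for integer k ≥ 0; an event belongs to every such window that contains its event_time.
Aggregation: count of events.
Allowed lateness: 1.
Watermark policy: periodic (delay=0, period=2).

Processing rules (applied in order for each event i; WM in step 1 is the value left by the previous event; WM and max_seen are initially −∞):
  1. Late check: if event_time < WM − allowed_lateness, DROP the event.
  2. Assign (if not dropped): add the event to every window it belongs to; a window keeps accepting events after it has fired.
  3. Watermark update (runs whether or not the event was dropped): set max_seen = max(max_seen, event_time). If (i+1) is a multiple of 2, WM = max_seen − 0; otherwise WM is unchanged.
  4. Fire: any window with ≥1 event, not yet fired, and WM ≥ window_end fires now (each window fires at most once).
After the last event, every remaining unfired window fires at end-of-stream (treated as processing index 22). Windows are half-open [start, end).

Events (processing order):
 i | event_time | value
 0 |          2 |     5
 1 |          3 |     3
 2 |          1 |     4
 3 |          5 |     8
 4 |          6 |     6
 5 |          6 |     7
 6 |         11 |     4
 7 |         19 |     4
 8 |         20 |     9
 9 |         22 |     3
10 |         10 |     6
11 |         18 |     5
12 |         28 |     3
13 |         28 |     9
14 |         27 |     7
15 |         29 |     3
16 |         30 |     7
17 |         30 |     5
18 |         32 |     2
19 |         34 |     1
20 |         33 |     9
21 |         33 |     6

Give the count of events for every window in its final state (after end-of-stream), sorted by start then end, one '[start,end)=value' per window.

[0,7)=5 [5,12)=4 [10,17)=1 [15,22)=2 [20,27)=2 [25,32)=6 [30,37)=6

i=0 t=2 v=5: → [0,7); WM=−∞
i=1 t=3 v=3: → [0,7); WM=3
i=2 t=1 v=4: DROP (t<3-1); WM=3
i=3 t=5 v=8: → [5,12),[0,7); WM=5
i=4 t=6 v=6: → [5,12),[0,7); WM=5
i=5 t=6 v=7: → [5,12),[0,7); WM=6
i=6 t=11 v=4: → [10,17),[5,12); WM=6
i=7 t=19 v=4: → [15,22); WM=19; [0,7) fires=5 [5,12) fires=4 [10,17) fires=1
i=8 t=20 v=9: → [20,27),[15,22); WM=19
i=9 t=22 v=3: → [20,27); WM=22; [15,22) fires=2
i=10 t=10 v=6: DROP (t<22-1); WM=22
i=11 t=18 v=5: DROP (t<22-1); WM=22
i=12 t=28 v=3: → [25,32); WM=22
i=13 t=28 v=9: → [25,32); WM=28; [20,27) fires=2
i=14 t=27 v=7: → [25,32); WM=28
i=15 t=29 v=3: → [25,32); WM=29
i=16 t=30 v=7: → [30,37),[25,32); WM=29
i=17 t=30 v=5: → [30,37),[25,32); WM=30
i=18 t=32 v=2: → [30,37); WM=30
i=19 t=34 v=1: → [30,37); WM=34; [25,32) fires=6
i=20 t=33 v=9: → [30,37); WM=34
i=21 t=33 v=6: → [30,37); WM=34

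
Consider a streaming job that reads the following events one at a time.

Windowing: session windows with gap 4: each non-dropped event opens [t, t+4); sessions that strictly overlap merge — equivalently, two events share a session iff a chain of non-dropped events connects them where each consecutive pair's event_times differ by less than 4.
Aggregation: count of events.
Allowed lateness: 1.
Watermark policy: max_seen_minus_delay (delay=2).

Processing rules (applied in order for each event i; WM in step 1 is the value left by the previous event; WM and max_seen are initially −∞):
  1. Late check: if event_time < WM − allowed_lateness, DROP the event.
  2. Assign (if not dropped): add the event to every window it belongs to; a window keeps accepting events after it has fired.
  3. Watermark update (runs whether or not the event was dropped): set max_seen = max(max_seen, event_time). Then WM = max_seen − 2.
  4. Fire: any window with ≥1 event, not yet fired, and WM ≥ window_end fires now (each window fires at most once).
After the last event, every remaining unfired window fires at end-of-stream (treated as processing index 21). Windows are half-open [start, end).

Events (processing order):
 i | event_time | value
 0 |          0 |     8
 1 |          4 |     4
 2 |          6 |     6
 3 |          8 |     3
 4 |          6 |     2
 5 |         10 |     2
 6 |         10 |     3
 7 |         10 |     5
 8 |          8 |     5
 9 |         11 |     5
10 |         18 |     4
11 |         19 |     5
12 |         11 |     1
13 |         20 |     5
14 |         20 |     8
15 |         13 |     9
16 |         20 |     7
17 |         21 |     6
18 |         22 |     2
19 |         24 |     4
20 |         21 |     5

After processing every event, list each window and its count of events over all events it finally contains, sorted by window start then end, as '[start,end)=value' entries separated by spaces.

i=0 t=0 v=8: → [0,4); WM=-2
i=1 t=4 v=4: → [4,8); WM=2
i=2 t=6 v=6: → [4,10); WM=4
i=3 t=8 v=3: → [4,12); WM=6
i=4 t=6 v=2: → [4,12); WM=6
i=5 t=10 v=2: → [4,14); WM=8
i=6 t=10 v=3: → [4,14); WM=8
i=7 t=10 v=5: → [4,14); WM=8
i=8 t=8 v=5: → [4,14); WM=8
i=9 t=11 v=5: → [4,15); WM=9
i=10 t=18 v=4: → [18,22); WM=16
i=11 t=19 v=5: → [18,23); WM=17
i=12 t=11 v=1: DROP (t<17-1); WM=17
i=13 t=20 v=5: → [18,24); WM=18
i=14 t=20 v=8: → [18,24); WM=18
i=15 t=13 v=9: DROP (t<18-1); WM=18
i=16 t=20 v=7: → [18,24); WM=18
i=17 t=21 v=6: → [18,25); WM=19
i=18 t=22 v=2: → [18,26); WM=20
i=19 t=24 v=4: → [18,28); WM=22
i=20 t=21 v=5: → [18,28); WM=22

[0,4)=1 [4,15)=9 [18,28)=9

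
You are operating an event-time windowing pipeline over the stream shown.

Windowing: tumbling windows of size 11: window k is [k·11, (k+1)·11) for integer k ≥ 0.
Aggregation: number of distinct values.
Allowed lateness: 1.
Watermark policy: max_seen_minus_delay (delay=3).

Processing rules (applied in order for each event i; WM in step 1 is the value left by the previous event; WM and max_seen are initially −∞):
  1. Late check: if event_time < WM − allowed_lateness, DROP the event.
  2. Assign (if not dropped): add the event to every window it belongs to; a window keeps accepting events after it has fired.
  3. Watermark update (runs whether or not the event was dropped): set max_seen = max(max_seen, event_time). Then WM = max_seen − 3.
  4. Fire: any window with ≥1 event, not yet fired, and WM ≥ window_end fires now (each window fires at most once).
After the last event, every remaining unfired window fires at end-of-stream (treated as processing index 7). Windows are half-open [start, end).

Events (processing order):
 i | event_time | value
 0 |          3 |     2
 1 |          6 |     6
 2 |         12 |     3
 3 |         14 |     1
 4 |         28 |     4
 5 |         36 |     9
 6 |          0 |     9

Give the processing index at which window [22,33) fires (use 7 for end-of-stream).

5

i=0 t=3 v=2: → [0,11); WM=0
i=1 t=6 v=6: → [0,11); WM=3
i=2 t=12 v=3: → [11,22); WM=9
i=3 t=14 v=1: → [11,22); WM=11; [0,11) fires=2
i=4 t=28 v=4: → [22,33); WM=25; [11,22) fires=2
i=5 t=36 v=9: → [33,44); WM=33; [22,33) fires=1
i=6 t=0 v=9: DROP (t<33-1); WM=33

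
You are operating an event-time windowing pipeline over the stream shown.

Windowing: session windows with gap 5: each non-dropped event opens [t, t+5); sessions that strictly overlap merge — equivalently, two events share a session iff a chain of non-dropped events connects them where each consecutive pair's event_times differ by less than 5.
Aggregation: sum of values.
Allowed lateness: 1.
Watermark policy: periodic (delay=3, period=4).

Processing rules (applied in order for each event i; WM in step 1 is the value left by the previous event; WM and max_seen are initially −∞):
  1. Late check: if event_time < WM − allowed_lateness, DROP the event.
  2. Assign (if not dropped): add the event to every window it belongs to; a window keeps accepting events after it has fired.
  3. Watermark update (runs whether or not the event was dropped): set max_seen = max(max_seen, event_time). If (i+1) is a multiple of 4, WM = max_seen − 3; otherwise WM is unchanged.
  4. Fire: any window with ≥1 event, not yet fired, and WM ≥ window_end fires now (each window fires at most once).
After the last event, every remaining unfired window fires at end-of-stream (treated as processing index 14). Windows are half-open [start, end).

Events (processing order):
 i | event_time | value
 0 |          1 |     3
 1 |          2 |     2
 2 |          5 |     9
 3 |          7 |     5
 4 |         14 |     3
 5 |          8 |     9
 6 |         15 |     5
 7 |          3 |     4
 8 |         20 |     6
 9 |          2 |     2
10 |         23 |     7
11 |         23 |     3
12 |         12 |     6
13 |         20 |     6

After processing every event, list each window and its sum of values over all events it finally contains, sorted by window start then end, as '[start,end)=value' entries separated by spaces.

[1,13)=32 [14,20)=8 [20,28)=22

i=0 t=1 v=3: → [1,6); WM=−∞
i=1 t=2 v=2: → [1,7); WM=−∞
i=2 t=5 v=9: → [1,10); WM=−∞
i=3 t=7 v=5: → [1,12); WM=4
i=4 t=14 v=3: → [14,19); WM=4
i=5 t=8 v=9: → [1,13); WM=4
i=6 t=15 v=5: → [14,20); WM=4
i=7 t=3 v=4: → [1,13); WM=12
i=8 t=20 v=6: → [20,25); WM=12
i=9 t=2 v=2: DROP (t<12-1); WM=12
i=10 t=23 v=7: → [20,28); WM=12
i=11 t=23 v=3: → [20,28); WM=20
i=12 t=12 v=6: DROP (t<20-1); WM=20
i=13 t=20 v=6: → [20,28); WM=20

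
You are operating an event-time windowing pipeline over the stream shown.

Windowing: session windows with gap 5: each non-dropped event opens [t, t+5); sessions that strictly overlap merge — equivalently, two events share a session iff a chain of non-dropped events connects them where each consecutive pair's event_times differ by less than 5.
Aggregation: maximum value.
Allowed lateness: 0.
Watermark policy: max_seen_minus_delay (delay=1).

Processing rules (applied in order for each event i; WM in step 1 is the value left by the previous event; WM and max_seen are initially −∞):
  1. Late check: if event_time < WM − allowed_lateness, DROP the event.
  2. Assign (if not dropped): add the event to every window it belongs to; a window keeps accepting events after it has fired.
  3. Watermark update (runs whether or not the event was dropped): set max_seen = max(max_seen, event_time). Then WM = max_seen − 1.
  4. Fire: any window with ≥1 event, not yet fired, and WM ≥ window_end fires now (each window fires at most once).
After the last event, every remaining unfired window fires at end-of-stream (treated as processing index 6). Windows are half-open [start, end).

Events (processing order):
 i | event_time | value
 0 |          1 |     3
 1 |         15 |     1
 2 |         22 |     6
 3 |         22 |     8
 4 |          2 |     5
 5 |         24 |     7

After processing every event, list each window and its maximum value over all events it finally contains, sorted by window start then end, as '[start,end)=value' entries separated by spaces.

[1,6)=3 [15,20)=1 [22,29)=8

i=0 t=1 v=3: → [1,6); WM=0
i=1 t=15 v=1: → [15,20); WM=14
i=2 t=22 v=6: → [22,27); WM=21
i=3 t=22 v=8: → [22,27); WM=21
i=4 t=2 v=5: DROP (t<21-0); WM=21
i=5 t=24 v=7: → [22,29); WM=23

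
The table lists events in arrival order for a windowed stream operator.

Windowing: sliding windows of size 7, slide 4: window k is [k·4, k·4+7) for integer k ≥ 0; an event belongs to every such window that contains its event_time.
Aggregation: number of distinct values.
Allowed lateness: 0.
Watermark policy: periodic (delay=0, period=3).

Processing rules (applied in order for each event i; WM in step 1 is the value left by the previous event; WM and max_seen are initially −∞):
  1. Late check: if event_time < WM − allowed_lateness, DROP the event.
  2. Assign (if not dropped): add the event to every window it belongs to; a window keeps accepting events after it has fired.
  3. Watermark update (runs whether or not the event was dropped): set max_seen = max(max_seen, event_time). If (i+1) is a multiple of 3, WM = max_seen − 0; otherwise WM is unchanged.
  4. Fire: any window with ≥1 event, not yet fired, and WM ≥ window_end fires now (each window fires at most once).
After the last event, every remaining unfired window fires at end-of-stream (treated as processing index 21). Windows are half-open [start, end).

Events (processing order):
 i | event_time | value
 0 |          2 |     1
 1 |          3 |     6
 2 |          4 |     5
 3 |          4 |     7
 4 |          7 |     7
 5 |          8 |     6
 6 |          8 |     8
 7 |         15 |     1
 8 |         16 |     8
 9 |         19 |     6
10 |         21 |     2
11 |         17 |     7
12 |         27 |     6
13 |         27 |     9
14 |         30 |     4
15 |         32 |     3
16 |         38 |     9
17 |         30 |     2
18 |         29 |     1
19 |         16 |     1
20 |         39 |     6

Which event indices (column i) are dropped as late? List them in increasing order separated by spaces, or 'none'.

i=0 t=2 v=1: → [0,7); WM=−∞
i=1 t=3 v=6: → [0,7); WM=−∞
i=2 t=4 v=5: → [4,11),[0,7); WM=4
i=3 t=4 v=7: → [4,11),[0,7); WM=4
i=4 t=7 v=7: → [4,11); WM=4
i=5 t=8 v=6: → [8,15),[4,11); WM=8; [0,7) fires=4
i=6 t=8 v=8: → [8,15),[4,11); WM=8
i=7 t=15 v=1: → [12,19); WM=8
i=8 t=16 v=8: → [16,23),[12,19); WM=16; [4,11) fires=4 [8,15) fires=2
i=9 t=19 v=6: → [16,23); WM=16
i=10 t=21 v=2: → [20,27),[16,23); WM=16
i=11 t=17 v=7: → [16,23),[12,19); WM=21; [12,19) fires=3
i=12 t=27 v=6: → [24,31); WM=21
i=13 t=27 v=9: → [24,31); WM=21
i=14 t=30 v=4: → [28,35),[24,31); WM=30; [16,23) fires=4 [20,27) fires=1
i=15 t=32 v=3: → [32,39),[28,35); WM=30
i=16 t=38 v=9: → [36,43),[32,39); WM=30
i=17 t=30 v=2: → [28,35),[24,31); WM=38; [24,31) fires=4 [28,35) fires=3
i=18 t=29 v=1: DROP (t<38-0); WM=38
i=19 t=16 v=1: DROP (t<38-0); WM=38
i=20 t=39 v=6: → [36,43); WM=39; [32,39) fires=2

18 19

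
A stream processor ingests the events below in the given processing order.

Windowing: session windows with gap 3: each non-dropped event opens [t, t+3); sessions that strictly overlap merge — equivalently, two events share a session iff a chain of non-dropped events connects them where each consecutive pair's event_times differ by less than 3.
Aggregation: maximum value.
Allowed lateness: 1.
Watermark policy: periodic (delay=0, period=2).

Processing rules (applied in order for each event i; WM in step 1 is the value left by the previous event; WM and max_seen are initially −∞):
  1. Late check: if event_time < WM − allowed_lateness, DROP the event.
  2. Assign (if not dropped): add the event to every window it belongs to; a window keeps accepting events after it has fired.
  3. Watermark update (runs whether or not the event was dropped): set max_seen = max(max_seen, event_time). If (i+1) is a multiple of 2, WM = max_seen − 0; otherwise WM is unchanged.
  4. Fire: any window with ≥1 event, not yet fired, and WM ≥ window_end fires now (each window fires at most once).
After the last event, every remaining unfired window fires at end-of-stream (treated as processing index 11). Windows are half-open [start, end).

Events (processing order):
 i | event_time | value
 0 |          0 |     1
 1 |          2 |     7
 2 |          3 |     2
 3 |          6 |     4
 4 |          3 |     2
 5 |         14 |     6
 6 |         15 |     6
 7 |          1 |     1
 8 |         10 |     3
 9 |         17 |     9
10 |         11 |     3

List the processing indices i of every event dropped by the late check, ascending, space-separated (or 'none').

i=0 t=0 v=1: → [0,3); WM=−∞
i=1 t=2 v=7: → [0,5); WM=2
i=2 t=3 v=2: → [0,6); WM=2
i=3 t=6 v=4: → [6,9); WM=6
i=4 t=3 v=2: DROP (t<6-1); WM=6
i=5 t=14 v=6: → [14,17); WM=14
i=6 t=15 v=6: → [14,18); WM=14
i=7 t=1 v=1: DROP (t<14-1); WM=15
i=8 t=10 v=3: DROP (t<15-1); WM=15
i=9 t=17 v=9: → [14,20); WM=17
i=10 t=11 v=3: DROP (t<17-1); WM=17

4 7 8 10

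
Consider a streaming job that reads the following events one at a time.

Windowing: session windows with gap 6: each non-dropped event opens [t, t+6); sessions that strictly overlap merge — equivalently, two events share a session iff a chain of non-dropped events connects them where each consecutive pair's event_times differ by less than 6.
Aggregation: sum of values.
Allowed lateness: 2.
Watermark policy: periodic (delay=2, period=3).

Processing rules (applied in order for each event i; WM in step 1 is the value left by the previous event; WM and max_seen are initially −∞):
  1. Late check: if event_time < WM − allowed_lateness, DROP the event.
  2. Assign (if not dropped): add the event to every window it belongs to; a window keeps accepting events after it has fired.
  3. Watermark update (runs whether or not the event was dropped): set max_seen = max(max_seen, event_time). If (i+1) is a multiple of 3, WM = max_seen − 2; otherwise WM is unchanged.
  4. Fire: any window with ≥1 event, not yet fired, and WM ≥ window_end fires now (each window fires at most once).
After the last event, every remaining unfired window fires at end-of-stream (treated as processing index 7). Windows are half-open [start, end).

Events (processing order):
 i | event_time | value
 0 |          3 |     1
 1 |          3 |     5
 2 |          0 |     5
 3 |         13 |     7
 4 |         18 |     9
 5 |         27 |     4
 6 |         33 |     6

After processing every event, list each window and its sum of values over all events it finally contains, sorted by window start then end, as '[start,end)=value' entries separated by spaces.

[0,9)=11 [13,24)=16 [27,33)=4 [33,39)=6

i=0 t=3 v=1: → [3,9); WM=−∞
i=1 t=3 v=5: → [3,9); WM=−∞
i=2 t=0 v=5: → [0,9); WM=1
i=3 t=13 v=7: → [13,19); WM=1
i=4 t=18 v=9: → [13,24); WM=1
i=5 t=27 v=4: → [27,33); WM=25
i=6 t=33 v=6: → [33,39); WM=25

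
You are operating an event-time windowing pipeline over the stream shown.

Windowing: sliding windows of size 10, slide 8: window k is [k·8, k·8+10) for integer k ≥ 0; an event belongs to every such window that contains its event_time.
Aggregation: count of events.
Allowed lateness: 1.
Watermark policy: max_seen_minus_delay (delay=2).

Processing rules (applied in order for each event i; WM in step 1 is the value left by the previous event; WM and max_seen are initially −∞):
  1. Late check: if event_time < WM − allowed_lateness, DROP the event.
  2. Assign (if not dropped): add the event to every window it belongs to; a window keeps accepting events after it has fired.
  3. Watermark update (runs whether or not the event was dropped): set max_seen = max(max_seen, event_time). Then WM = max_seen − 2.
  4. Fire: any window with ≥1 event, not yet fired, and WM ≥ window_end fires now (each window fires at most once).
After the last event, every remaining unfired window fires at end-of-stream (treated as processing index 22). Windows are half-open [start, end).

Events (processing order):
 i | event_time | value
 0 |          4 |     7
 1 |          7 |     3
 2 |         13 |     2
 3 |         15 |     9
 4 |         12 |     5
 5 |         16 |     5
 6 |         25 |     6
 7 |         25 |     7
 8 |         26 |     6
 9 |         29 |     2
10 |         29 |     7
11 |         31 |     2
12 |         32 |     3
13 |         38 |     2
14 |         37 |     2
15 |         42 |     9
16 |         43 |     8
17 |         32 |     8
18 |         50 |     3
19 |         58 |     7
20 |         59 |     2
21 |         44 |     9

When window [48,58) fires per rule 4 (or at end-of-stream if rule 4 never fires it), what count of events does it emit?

i=0 t=4 v=7: → [0,10); WM=2
i=1 t=7 v=3: → [0,10); WM=5
i=2 t=13 v=2: → [8,18); WM=11; [0,10) fires=2
i=3 t=15 v=9: → [8,18); WM=13
i=4 t=12 v=5: → [8,18); WM=13
i=5 t=16 v=5: → [16,26),[8,18); WM=14
i=6 t=25 v=6: → [24,34),[16,26); WM=23; [8,18) fires=4
i=7 t=25 v=7: → [24,34),[16,26); WM=23
i=8 t=26 v=6: → [24,34); WM=24
i=9 t=29 v=2: → [24,34); WM=27; [16,26) fires=3
i=10 t=29 v=7: → [24,34); WM=27
i=11 t=31 v=2: → [24,34); WM=29
i=12 t=32 v=3: → [32,42),[24,34); WM=30
i=13 t=38 v=2: → [32,42); WM=36; [24,34) fires=7
i=14 t=37 v=2: → [32,42); WM=36
i=15 t=42 v=9: → [40,50); WM=40
i=16 t=43 v=8: → [40,50); WM=41
i=17 t=32 v=8: DROP (t<41-1); WM=41
i=18 t=50 v=3: → [48,58); WM=48; [32,42) fires=3
i=19 t=58 v=7: → [56,66); WM=56; [40,50) fires=2
i=20 t=59 v=2: → [56,66); WM=57
i=21 t=44 v=9: DROP (t<57-1); WM=57

1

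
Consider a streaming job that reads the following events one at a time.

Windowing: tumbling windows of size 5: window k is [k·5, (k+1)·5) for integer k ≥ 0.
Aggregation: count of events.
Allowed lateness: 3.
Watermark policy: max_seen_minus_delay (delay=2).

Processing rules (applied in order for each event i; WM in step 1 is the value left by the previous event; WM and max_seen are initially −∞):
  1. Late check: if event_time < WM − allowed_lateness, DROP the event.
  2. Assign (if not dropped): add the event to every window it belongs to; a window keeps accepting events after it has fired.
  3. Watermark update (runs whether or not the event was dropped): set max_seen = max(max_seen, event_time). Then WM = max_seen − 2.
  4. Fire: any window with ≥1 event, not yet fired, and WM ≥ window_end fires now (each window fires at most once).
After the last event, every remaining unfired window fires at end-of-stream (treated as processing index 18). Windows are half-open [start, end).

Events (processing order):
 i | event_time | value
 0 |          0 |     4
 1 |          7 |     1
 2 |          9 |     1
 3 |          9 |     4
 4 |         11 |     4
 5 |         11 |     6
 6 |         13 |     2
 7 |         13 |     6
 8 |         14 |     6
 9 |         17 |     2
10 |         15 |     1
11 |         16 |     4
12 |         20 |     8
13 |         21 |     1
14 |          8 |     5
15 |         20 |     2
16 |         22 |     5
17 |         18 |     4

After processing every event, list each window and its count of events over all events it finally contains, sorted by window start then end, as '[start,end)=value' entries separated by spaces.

i=0 t=0 v=4: → [0,5); WM=-2
i=1 t=7 v=1: → [5,10); WM=5; [0,5) fires=1
i=2 t=9 v=1: → [5,10); WM=7
i=3 t=9 v=4: → [5,10); WM=7
i=4 t=11 v=4: → [10,15); WM=9
i=5 t=11 v=6: → [10,15); WM=9
i=6 t=13 v=2: → [10,15); WM=11; [5,10) fires=3
i=7 t=13 v=6: → [10,15); WM=11
i=8 t=14 v=6: → [10,15); WM=12
i=9 t=17 v=2: → [15,20); WM=15; [10,15) fires=5
i=10 t=15 v=1: → [15,20); WM=15
i=11 t=16 v=4: → [15,20); WM=15
i=12 t=20 v=8: → [20,25); WM=18
i=13 t=21 v=1: → [20,25); WM=19
i=14 t=8 v=5: DROP (t<19-3); WM=19
i=15 t=20 v=2: → [20,25); WM=19
i=16 t=22 v=5: → [20,25); WM=20; [15,20) fires=3
i=17 t=18 v=4: → [15,20); WM=20

[0,5)=1 [5,10)=3 [10,15)=5 [15,20)=4 [20,25)=4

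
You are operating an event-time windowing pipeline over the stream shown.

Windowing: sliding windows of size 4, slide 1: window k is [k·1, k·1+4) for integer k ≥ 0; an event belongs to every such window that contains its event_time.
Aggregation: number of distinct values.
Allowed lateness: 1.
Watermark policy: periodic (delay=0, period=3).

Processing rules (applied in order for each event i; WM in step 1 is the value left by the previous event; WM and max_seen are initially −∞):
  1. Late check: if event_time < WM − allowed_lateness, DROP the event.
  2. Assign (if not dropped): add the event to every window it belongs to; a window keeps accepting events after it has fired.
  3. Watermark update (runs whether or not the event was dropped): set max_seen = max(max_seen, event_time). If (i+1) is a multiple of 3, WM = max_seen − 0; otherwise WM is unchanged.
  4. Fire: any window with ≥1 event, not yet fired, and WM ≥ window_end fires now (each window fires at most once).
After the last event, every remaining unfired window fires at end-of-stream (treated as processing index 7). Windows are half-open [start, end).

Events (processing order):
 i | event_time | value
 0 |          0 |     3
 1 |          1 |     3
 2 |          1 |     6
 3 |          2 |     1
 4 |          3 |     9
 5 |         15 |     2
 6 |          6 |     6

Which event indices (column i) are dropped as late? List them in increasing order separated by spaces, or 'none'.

6

i=0 t=0 v=3: → [0,4); WM=−∞
i=1 t=1 v=3: → [1,5),[0,4); WM=−∞
i=2 t=1 v=6: → [1,5),[0,4); WM=1
i=3 t=2 v=1: → [2,6),[1,5),[0,4); WM=1
i=4 t=3 v=9: → [3,7),[2,6),[1,5),[0,4); WM=1
i=5 t=15 v=2: → [15,19),[14,18),[13,17),[12,16); WM=15; [0,4) fires=4 [1,5) fires=4 [2,6) fires=2 [3,7) fires=1
i=6 t=6 v=6: DROP (t<15-1); WM=15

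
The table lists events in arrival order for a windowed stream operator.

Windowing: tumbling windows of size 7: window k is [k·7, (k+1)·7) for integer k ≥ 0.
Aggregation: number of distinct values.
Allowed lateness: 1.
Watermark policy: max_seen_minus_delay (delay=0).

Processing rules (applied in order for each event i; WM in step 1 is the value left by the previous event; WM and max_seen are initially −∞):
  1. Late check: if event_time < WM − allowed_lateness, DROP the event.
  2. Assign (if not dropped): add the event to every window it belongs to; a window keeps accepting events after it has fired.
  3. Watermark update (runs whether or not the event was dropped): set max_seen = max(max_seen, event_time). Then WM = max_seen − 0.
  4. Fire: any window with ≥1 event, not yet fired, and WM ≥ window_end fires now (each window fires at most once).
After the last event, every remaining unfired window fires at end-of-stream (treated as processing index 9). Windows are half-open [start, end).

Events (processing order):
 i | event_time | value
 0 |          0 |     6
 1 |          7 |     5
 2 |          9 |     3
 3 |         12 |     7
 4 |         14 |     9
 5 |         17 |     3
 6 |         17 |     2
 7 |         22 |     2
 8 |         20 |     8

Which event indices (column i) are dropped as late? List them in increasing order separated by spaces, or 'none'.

i=0 t=0 v=6: → [0,7); WM=0
i=1 t=7 v=5: → [7,14); WM=7; [0,7) fires=1
i=2 t=9 v=3: → [7,14); WM=9
i=3 t=12 v=7: → [7,14); WM=12
i=4 t=14 v=9: → [14,21); WM=14; [7,14) fires=3
i=5 t=17 v=3: → [14,21); WM=17
i=6 t=17 v=2: → [14,21); WM=17
i=7 t=22 v=2: → [21,28); WM=22; [14,21) fires=3
i=8 t=20 v=8: DROP (t<22-1); WM=22

8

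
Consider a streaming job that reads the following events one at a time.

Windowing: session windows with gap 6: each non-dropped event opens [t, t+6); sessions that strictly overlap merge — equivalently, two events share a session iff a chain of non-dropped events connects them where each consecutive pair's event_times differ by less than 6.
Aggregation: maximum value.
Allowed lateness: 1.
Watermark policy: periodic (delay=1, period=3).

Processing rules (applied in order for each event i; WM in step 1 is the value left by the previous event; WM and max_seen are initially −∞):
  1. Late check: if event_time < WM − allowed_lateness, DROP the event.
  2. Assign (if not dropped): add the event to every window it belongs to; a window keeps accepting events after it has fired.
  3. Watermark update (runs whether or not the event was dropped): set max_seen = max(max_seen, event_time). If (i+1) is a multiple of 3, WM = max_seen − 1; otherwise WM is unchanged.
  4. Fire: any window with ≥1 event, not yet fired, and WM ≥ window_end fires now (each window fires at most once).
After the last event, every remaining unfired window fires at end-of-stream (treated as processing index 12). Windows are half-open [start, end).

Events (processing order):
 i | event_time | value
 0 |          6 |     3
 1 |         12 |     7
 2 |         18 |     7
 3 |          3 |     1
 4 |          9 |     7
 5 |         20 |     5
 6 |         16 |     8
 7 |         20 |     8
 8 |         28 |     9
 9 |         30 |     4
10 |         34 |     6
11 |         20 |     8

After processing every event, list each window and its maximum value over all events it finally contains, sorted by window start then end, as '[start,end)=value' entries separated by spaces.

i=0 t=6 v=3: → [6,12); WM=−∞
i=1 t=12 v=7: → [12,18); WM=−∞
i=2 t=18 v=7: → [18,24); WM=17
i=3 t=3 v=1: DROP (t<17-1); WM=17
i=4 t=9 v=7: DROP (t<17-1); WM=17
i=5 t=20 v=5: → [18,26); WM=19
i=6 t=16 v=8: DROP (t<19-1); WM=19
i=7 t=20 v=8: → [18,26); WM=19
i=8 t=28 v=9: → [28,34); WM=27
i=9 t=30 v=4: → [28,36); WM=27
i=10 t=34 v=6: → [28,40); WM=27
i=11 t=20 v=8: DROP (t<27-1); WM=33

[6,12)=3 [12,18)=7 [18,26)=8 [28,40)=9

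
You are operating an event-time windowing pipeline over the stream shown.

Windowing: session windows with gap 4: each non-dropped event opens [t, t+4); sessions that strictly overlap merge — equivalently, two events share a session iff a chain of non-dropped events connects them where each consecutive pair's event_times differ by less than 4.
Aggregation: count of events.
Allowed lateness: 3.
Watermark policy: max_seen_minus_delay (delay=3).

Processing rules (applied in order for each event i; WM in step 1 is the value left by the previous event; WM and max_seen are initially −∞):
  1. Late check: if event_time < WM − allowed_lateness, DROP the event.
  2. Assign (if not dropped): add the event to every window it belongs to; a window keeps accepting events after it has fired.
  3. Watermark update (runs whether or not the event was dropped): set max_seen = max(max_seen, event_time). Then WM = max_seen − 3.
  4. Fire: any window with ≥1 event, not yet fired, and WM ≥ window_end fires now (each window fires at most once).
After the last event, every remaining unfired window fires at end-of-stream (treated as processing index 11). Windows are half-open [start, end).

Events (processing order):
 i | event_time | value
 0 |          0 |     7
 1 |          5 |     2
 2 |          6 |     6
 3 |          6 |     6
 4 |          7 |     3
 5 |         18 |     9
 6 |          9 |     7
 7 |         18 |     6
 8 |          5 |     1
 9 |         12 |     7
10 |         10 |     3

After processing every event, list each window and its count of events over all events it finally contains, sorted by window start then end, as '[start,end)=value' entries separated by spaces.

i=0 t=0 v=7: → [0,4); WM=-3
i=1 t=5 v=2: → [5,9); WM=2
i=2 t=6 v=6: → [5,10); WM=3
i=3 t=6 v=6: → [5,10); WM=3
i=4 t=7 v=3: → [5,11); WM=4
i=5 t=18 v=9: → [18,22); WM=15
i=6 t=9 v=7: DROP (t<15-3); WM=15
i=7 t=18 v=6: → [18,22); WM=15
i=8 t=5 v=1: DROP (t<15-3); WM=15
i=9 t=12 v=7: → [12,16); WM=15
i=10 t=10 v=3: DROP (t<15-3); WM=15

[0,4)=1 [5,11)=4 [12,16)=1 [18,22)=2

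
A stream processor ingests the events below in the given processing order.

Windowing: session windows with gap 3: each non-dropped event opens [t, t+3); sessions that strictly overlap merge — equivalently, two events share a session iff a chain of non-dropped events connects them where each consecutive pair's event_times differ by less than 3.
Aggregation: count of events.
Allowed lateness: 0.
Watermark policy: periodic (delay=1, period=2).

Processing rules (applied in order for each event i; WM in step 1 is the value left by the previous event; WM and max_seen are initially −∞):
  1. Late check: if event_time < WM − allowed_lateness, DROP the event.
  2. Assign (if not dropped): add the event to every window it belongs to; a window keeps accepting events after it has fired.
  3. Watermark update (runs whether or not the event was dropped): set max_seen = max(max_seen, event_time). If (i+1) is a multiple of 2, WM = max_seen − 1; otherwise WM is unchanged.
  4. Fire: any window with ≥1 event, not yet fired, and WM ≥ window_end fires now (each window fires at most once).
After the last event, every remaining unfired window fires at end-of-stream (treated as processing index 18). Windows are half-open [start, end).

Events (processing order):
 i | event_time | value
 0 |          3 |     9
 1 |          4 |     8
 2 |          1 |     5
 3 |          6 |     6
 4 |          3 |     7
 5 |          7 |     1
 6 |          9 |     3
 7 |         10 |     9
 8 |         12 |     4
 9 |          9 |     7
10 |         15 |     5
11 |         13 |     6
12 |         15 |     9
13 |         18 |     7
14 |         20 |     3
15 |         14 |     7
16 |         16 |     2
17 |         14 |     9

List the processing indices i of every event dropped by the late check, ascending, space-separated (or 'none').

2 4 15 16 17

i=0 t=3 v=9: → [3,6); WM=−∞
i=1 t=4 v=8: → [3,7); WM=3
i=2 t=1 v=5: DROP (t<3-0); WM=3
i=3 t=6 v=6: → [3,9); WM=5
i=4 t=3 v=7: DROP (t<5-0); WM=5
i=5 t=7 v=1: → [3,10); WM=6
i=6 t=9 v=3: → [3,12); WM=6
i=7 t=10 v=9: → [3,13); WM=9
i=8 t=12 v=4: → [3,15); WM=9
i=9 t=9 v=7: → [3,15); WM=11
i=10 t=15 v=5: → [15,18); WM=11
i=11 t=13 v=6: → [3,18); WM=14
i=12 t=15 v=9: → [3,18); WM=14
i=13 t=18 v=7: → [18,21); WM=17
i=14 t=20 v=3: → [18,23); WM=17
i=15 t=14 v=7: DROP (t<17-0); WM=19
i=16 t=16 v=2: DROP (t<19-0); WM=19
i=17 t=14 v=9: DROP (t<19-0); WM=19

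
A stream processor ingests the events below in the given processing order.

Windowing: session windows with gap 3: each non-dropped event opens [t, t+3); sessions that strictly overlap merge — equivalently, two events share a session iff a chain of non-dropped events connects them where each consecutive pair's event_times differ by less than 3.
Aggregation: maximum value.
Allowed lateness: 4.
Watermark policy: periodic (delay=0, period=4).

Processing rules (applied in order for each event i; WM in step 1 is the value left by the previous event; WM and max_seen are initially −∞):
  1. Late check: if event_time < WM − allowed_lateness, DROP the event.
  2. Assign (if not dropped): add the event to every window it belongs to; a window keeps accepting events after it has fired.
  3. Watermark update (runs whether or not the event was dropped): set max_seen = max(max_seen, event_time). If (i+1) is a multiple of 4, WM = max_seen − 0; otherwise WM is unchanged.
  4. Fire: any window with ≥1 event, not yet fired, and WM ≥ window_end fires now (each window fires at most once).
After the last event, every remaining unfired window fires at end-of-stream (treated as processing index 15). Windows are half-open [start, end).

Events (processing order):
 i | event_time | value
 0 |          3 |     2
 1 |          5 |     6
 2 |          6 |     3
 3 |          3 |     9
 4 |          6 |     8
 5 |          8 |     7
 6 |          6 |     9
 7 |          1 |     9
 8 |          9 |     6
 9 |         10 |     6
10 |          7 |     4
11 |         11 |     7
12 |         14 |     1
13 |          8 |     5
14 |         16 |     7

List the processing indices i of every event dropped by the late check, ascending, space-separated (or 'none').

i=0 t=3 v=2: → [3,6); WM=−∞
i=1 t=5 v=6: → [3,8); WM=−∞
i=2 t=6 v=3: → [3,9); WM=−∞
i=3 t=3 v=9: → [3,9); WM=6
i=4 t=6 v=8: → [3,9); WM=6
i=5 t=8 v=7: → [3,11); WM=6
i=6 t=6 v=9: → [3,11); WM=6
i=7 t=1 v=9: DROP (t<6-4); WM=8
i=8 t=9 v=6: → [3,12); WM=8
i=9 t=10 v=6: → [3,13); WM=8
i=10 t=7 v=4: → [3,13); WM=8
i=11 t=11 v=7: → [3,14); WM=11
i=12 t=14 v=1: → [14,17); WM=11
i=13 t=8 v=5: → [3,14); WM=11
i=14 t=16 v=7: → [14,19); WM=11

7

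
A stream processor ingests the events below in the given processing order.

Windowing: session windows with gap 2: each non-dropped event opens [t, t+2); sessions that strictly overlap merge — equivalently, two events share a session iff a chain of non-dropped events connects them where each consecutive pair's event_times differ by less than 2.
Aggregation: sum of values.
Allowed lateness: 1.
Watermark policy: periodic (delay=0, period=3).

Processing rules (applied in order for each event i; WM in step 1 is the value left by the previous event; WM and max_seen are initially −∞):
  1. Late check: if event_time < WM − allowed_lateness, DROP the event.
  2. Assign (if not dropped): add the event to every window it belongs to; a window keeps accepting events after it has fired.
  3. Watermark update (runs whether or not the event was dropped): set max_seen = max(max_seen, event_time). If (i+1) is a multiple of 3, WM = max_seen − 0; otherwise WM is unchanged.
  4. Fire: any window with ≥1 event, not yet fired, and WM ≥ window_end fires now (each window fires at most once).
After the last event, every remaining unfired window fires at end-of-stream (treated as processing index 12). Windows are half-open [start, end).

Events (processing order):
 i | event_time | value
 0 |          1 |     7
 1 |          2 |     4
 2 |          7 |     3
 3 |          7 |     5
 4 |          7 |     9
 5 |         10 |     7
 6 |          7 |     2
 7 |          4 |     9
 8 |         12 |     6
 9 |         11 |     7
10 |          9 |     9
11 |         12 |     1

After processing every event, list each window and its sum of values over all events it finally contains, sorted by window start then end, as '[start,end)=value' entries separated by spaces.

[1,4)=11 [7,9)=17 [10,14)=21

i=0 t=1 v=7: → [1,3); WM=−∞
i=1 t=2 v=4: → [1,4); WM=−∞
i=2 t=7 v=3: → [7,9); WM=7
i=3 t=7 v=5: → [7,9); WM=7
i=4 t=7 v=9: → [7,9); WM=7
i=5 t=10 v=7: → [10,12); WM=10
i=6 t=7 v=2: DROP (t<10-1); WM=10
i=7 t=4 v=9: DROP (t<10-1); WM=10
i=8 t=12 v=6: → [12,14); WM=12
i=9 t=11 v=7: → [10,14); WM=12
i=10 t=9 v=9: DROP (t<12-1); WM=12
i=11 t=12 v=1: → [10,14); WM=12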